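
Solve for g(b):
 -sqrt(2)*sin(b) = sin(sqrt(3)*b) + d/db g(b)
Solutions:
 g(b) = C1 + sqrt(2)*cos(b) + sqrt(3)*cos(sqrt(3)*b)/3


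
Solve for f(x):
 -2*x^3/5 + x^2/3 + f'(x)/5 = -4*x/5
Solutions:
 f(x) = C1 + x^4/2 - 5*x^3/9 - 2*x^2


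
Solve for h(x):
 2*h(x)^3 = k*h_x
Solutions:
 h(x) = -sqrt(2)*sqrt(-k/(C1*k + 2*x))/2
 h(x) = sqrt(2)*sqrt(-k/(C1*k + 2*x))/2


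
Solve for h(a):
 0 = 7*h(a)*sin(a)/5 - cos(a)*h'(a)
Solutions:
 h(a) = C1/cos(a)^(7/5)


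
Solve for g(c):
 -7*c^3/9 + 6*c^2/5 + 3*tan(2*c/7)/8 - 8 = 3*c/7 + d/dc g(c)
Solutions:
 g(c) = C1 - 7*c^4/36 + 2*c^3/5 - 3*c^2/14 - 8*c - 21*log(cos(2*c/7))/16


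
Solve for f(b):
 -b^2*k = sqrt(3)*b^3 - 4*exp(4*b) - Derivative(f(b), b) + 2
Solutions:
 f(b) = C1 + sqrt(3)*b^4/4 + b^3*k/3 + 2*b - exp(4*b)


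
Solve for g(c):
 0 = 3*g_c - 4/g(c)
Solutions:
 g(c) = -sqrt(C1 + 24*c)/3
 g(c) = sqrt(C1 + 24*c)/3


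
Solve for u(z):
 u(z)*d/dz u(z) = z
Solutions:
 u(z) = -sqrt(C1 + z^2)
 u(z) = sqrt(C1 + z^2)


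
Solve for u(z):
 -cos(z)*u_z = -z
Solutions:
 u(z) = C1 + Integral(z/cos(z), z)


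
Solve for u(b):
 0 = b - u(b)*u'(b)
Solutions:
 u(b) = -sqrt(C1 + b^2)
 u(b) = sqrt(C1 + b^2)


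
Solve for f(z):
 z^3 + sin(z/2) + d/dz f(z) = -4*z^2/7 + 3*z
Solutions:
 f(z) = C1 - z^4/4 - 4*z^3/21 + 3*z^2/2 + 2*cos(z/2)


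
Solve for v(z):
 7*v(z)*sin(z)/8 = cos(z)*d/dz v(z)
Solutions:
 v(z) = C1/cos(z)^(7/8)


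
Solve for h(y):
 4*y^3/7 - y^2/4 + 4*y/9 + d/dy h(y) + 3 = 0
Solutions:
 h(y) = C1 - y^4/7 + y^3/12 - 2*y^2/9 - 3*y


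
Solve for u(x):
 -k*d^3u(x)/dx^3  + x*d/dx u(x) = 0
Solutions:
 u(x) = C1 + Integral(C2*airyai(x*(1/k)^(1/3)) + C3*airybi(x*(1/k)^(1/3)), x)


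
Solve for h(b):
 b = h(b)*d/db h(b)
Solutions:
 h(b) = -sqrt(C1 + b^2)
 h(b) = sqrt(C1 + b^2)


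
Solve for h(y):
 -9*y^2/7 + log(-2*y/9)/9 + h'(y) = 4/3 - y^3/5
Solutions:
 h(y) = C1 - y^4/20 + 3*y^3/7 - y*log(-y)/9 + y*(-log(2) + 2*log(3) + 13)/9


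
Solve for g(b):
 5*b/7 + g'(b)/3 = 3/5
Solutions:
 g(b) = C1 - 15*b^2/14 + 9*b/5


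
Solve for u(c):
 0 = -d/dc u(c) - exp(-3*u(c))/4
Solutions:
 u(c) = log(C1 - 3*c/4)/3
 u(c) = log((-1 - sqrt(3)*I)*(C1 - 3*c/4)^(1/3)/2)
 u(c) = log((-1 + sqrt(3)*I)*(C1 - 3*c/4)^(1/3)/2)


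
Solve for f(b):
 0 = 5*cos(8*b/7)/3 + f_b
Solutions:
 f(b) = C1 - 35*sin(8*b/7)/24


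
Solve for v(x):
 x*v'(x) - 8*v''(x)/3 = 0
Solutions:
 v(x) = C1 + C2*erfi(sqrt(3)*x/4)


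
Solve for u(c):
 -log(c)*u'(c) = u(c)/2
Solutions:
 u(c) = C1*exp(-li(c)/2)


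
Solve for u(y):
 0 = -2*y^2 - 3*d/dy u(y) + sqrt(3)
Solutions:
 u(y) = C1 - 2*y^3/9 + sqrt(3)*y/3


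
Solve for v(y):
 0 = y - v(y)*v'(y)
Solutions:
 v(y) = -sqrt(C1 + y^2)
 v(y) = sqrt(C1 + y^2)


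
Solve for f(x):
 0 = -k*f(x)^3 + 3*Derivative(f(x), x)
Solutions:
 f(x) = -sqrt(6)*sqrt(-1/(C1 + k*x))/2
 f(x) = sqrt(6)*sqrt(-1/(C1 + k*x))/2


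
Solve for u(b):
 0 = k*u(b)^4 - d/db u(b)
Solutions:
 u(b) = (-1/(C1 + 3*b*k))^(1/3)
 u(b) = (-1/(C1 + b*k))^(1/3)*(-3^(2/3) - 3*3^(1/6)*I)/6
 u(b) = (-1/(C1 + b*k))^(1/3)*(-3^(2/3) + 3*3^(1/6)*I)/6


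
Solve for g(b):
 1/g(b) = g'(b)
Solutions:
 g(b) = -sqrt(C1 + 2*b)
 g(b) = sqrt(C1 + 2*b)


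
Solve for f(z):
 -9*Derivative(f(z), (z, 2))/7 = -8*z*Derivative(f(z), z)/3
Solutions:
 f(z) = C1 + C2*erfi(2*sqrt(21)*z/9)


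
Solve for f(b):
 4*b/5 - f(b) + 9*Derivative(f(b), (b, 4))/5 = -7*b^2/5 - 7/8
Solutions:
 f(b) = C1*exp(-sqrt(3)*5^(1/4)*b/3) + C2*exp(sqrt(3)*5^(1/4)*b/3) + C3*sin(sqrt(3)*5^(1/4)*b/3) + C4*cos(sqrt(3)*5^(1/4)*b/3) + 7*b^2/5 + 4*b/5 + 7/8


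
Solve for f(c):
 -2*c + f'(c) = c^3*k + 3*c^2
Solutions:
 f(c) = C1 + c^4*k/4 + c^3 + c^2


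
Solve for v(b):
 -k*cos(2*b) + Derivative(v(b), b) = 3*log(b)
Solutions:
 v(b) = C1 + 3*b*log(b) - 3*b + k*sin(2*b)/2


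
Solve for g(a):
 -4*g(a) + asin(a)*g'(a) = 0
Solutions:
 g(a) = C1*exp(4*Integral(1/asin(a), a))


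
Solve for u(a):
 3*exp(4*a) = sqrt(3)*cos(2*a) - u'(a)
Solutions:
 u(a) = C1 - 3*exp(4*a)/4 + sqrt(3)*sin(2*a)/2


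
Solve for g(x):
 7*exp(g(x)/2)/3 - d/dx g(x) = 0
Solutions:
 g(x) = 2*log(-1/(C1 + 7*x)) + 2*log(6)


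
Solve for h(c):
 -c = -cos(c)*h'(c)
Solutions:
 h(c) = C1 + Integral(c/cos(c), c)


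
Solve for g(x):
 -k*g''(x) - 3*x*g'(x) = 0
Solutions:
 g(x) = C1 + C2*sqrt(k)*erf(sqrt(6)*x*sqrt(1/k)/2)


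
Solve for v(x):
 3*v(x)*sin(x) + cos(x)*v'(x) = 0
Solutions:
 v(x) = C1*cos(x)^3


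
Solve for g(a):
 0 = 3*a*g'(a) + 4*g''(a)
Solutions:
 g(a) = C1 + C2*erf(sqrt(6)*a/4)


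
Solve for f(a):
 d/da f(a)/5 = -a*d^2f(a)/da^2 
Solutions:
 f(a) = C1 + C2*a^(4/5)


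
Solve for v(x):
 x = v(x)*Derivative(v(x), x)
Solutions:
 v(x) = -sqrt(C1 + x^2)
 v(x) = sqrt(C1 + x^2)


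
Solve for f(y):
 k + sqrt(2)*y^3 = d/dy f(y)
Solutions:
 f(y) = C1 + k*y + sqrt(2)*y^4/4


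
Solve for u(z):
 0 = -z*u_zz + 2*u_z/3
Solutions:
 u(z) = C1 + C2*z^(5/3)


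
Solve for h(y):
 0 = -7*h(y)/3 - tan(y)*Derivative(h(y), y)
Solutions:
 h(y) = C1/sin(y)^(7/3)


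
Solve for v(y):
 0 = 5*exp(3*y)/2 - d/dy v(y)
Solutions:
 v(y) = C1 + 5*exp(3*y)/6


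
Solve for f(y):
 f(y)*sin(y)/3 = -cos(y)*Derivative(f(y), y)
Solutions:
 f(y) = C1*cos(y)^(1/3)


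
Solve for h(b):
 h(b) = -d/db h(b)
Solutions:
 h(b) = C1*exp(-b)


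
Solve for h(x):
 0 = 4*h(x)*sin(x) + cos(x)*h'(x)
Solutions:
 h(x) = C1*cos(x)^4


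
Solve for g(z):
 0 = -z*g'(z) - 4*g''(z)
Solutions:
 g(z) = C1 + C2*erf(sqrt(2)*z/4)


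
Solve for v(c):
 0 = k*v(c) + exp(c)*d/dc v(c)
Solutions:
 v(c) = C1*exp(k*exp(-c))


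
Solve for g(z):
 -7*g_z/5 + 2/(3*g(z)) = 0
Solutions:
 g(z) = -sqrt(C1 + 420*z)/21
 g(z) = sqrt(C1 + 420*z)/21


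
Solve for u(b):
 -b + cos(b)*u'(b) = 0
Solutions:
 u(b) = C1 + Integral(b/cos(b), b)


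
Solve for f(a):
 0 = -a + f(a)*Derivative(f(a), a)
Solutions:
 f(a) = -sqrt(C1 + a^2)
 f(a) = sqrt(C1 + a^2)


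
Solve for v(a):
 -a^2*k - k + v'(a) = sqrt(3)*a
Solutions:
 v(a) = C1 + a^3*k/3 + sqrt(3)*a^2/2 + a*k


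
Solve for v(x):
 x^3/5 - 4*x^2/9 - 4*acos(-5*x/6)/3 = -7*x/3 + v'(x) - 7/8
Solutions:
 v(x) = C1 + x^4/20 - 4*x^3/27 + 7*x^2/6 - 4*x*acos(-5*x/6)/3 + 7*x/8 - 4*sqrt(36 - 25*x^2)/15


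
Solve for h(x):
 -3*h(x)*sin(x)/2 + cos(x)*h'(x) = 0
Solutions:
 h(x) = C1/cos(x)^(3/2)


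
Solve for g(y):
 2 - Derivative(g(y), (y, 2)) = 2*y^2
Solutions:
 g(y) = C1 + C2*y - y^4/6 + y^2


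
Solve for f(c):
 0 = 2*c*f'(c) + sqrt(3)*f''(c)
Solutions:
 f(c) = C1 + C2*erf(3^(3/4)*c/3)


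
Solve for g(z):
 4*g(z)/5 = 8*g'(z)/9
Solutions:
 g(z) = C1*exp(9*z/10)


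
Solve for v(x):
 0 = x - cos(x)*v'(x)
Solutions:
 v(x) = C1 + Integral(x/cos(x), x)


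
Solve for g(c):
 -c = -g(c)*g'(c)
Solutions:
 g(c) = -sqrt(C1 + c^2)
 g(c) = sqrt(C1 + c^2)


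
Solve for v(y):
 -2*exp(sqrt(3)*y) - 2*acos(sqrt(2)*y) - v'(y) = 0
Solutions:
 v(y) = C1 - 2*y*acos(sqrt(2)*y) + sqrt(2)*sqrt(1 - 2*y^2) - 2*sqrt(3)*exp(sqrt(3)*y)/3


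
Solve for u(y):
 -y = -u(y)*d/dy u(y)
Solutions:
 u(y) = -sqrt(C1 + y^2)
 u(y) = sqrt(C1 + y^2)


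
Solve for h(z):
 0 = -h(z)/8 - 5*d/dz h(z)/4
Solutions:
 h(z) = C1*exp(-z/10)


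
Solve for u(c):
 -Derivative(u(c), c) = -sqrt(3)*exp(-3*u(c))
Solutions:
 u(c) = log(C1 + 3*sqrt(3)*c)/3
 u(c) = log((-3^(1/3) - 3^(5/6)*I)*(C1 + sqrt(3)*c)^(1/3)/2)
 u(c) = log((-3^(1/3) + 3^(5/6)*I)*(C1 + sqrt(3)*c)^(1/3)/2)


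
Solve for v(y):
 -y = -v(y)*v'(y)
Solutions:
 v(y) = -sqrt(C1 + y^2)
 v(y) = sqrt(C1 + y^2)


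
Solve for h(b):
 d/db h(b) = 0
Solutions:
 h(b) = C1


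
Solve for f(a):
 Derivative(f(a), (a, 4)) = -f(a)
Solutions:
 f(a) = (C1*sin(sqrt(2)*a/2) + C2*cos(sqrt(2)*a/2))*exp(-sqrt(2)*a/2) + (C3*sin(sqrt(2)*a/2) + C4*cos(sqrt(2)*a/2))*exp(sqrt(2)*a/2)


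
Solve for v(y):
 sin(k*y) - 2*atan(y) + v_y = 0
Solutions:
 v(y) = C1 + 2*y*atan(y) - Piecewise((-cos(k*y)/k, Ne(k, 0)), (0, True)) - log(y^2 + 1)


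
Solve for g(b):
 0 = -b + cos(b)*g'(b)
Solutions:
 g(b) = C1 + Integral(b/cos(b), b)


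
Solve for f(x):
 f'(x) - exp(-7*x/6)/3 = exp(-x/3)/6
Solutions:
 f(x) = C1 - exp(-x/3)/2 - 2*exp(-7*x/6)/7


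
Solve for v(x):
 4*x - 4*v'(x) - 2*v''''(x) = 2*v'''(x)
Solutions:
 v(x) = C1 + C2*exp(x*(-2 + (3*sqrt(87) + 28)^(-1/3) + (3*sqrt(87) + 28)^(1/3))/6)*sin(sqrt(3)*x*(-(3*sqrt(87) + 28)^(1/3) + (3*sqrt(87) + 28)^(-1/3))/6) + C3*exp(x*(-2 + (3*sqrt(87) + 28)^(-1/3) + (3*sqrt(87) + 28)^(1/3))/6)*cos(sqrt(3)*x*(-(3*sqrt(87) + 28)^(1/3) + (3*sqrt(87) + 28)^(-1/3))/6) + C4*exp(-x*((3*sqrt(87) + 28)^(-1/3) + 1 + (3*sqrt(87) + 28)^(1/3))/3) + x^2/2


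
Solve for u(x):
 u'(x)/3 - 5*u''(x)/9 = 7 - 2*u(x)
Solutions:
 u(x) = C1*exp(3*x*(1 - sqrt(41))/10) + C2*exp(3*x*(1 + sqrt(41))/10) + 7/2


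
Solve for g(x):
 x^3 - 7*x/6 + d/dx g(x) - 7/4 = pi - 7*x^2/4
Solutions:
 g(x) = C1 - x^4/4 - 7*x^3/12 + 7*x^2/12 + 7*x/4 + pi*x


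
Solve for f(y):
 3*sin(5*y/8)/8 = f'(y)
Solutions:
 f(y) = C1 - 3*cos(5*y/8)/5


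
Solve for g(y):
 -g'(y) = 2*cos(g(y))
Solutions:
 g(y) = pi - asin((C1 + exp(4*y))/(C1 - exp(4*y)))
 g(y) = asin((C1 + exp(4*y))/(C1 - exp(4*y)))


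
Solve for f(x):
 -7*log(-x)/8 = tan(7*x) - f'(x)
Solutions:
 f(x) = C1 + 7*x*log(-x)/8 - 7*x/8 - log(cos(7*x))/7


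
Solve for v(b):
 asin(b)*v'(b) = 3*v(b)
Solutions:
 v(b) = C1*exp(3*Integral(1/asin(b), b))


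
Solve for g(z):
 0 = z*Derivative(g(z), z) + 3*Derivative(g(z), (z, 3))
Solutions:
 g(z) = C1 + Integral(C2*airyai(-3^(2/3)*z/3) + C3*airybi(-3^(2/3)*z/3), z)


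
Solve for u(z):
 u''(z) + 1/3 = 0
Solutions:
 u(z) = C1 + C2*z - z^2/6


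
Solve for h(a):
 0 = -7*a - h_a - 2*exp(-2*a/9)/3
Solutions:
 h(a) = C1 - 7*a^2/2 + 3*exp(-2*a/9)


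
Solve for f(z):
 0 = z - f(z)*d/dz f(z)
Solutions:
 f(z) = -sqrt(C1 + z^2)
 f(z) = sqrt(C1 + z^2)


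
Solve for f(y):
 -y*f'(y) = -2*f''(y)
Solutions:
 f(y) = C1 + C2*erfi(y/2)


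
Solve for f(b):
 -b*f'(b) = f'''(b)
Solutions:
 f(b) = C1 + Integral(C2*airyai(-b) + C3*airybi(-b), b)


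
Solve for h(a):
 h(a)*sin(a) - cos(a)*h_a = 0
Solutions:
 h(a) = C1/cos(a)


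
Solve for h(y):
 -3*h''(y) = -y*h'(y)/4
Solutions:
 h(y) = C1 + C2*erfi(sqrt(6)*y/12)


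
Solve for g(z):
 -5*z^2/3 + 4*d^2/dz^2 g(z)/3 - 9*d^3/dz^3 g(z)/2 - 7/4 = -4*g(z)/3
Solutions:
 g(z) = C1*exp(z*(-2^(2/3)*(81*sqrt(59817) + 19811)^(1/3) - 32*2^(1/3)/(81*sqrt(59817) + 19811)^(1/3) + 16)/162)*sin(2^(1/3)*sqrt(3)*z*(-2^(1/3)*(81*sqrt(59817) + 19811)^(1/3) + 32/(81*sqrt(59817) + 19811)^(1/3))/162) + C2*exp(z*(-2^(2/3)*(81*sqrt(59817) + 19811)^(1/3) - 32*2^(1/3)/(81*sqrt(59817) + 19811)^(1/3) + 16)/162)*cos(2^(1/3)*sqrt(3)*z*(-2^(1/3)*(81*sqrt(59817) + 19811)^(1/3) + 32/(81*sqrt(59817) + 19811)^(1/3))/162) + C3*exp(z*(32*2^(1/3)/(81*sqrt(59817) + 19811)^(1/3) + 8 + 2^(2/3)*(81*sqrt(59817) + 19811)^(1/3))/81) + 5*z^2/4 - 19/16


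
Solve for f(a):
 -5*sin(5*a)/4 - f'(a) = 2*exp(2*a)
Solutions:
 f(a) = C1 - exp(2*a) + cos(5*a)/4


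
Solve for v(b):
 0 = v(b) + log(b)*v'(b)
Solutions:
 v(b) = C1*exp(-li(b))


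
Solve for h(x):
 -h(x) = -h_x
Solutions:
 h(x) = C1*exp(x)


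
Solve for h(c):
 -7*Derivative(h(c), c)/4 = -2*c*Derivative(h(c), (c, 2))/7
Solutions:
 h(c) = C1 + C2*c^(57/8)


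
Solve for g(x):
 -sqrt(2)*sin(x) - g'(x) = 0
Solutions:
 g(x) = C1 + sqrt(2)*cos(x)


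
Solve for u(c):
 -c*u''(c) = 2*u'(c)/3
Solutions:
 u(c) = C1 + C2*c^(1/3)


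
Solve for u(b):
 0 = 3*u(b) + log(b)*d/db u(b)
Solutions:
 u(b) = C1*exp(-3*li(b))


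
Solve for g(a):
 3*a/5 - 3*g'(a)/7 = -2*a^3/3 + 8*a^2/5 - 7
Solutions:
 g(a) = C1 + 7*a^4/18 - 56*a^3/45 + 7*a^2/10 + 49*a/3


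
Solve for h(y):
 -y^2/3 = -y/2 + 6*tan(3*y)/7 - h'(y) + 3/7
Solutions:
 h(y) = C1 + y^3/9 - y^2/4 + 3*y/7 - 2*log(cos(3*y))/7


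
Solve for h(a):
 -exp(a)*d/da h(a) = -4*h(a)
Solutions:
 h(a) = C1*exp(-4*exp(-a))


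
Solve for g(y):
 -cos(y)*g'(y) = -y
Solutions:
 g(y) = C1 + Integral(y/cos(y), y)


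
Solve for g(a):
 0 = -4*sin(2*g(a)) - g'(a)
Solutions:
 g(a) = pi - acos((-C1 - exp(16*a))/(C1 - exp(16*a)))/2
 g(a) = acos((-C1 - exp(16*a))/(C1 - exp(16*a)))/2


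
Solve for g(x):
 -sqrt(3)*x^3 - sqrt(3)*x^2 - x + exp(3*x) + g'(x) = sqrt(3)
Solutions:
 g(x) = C1 + sqrt(3)*x^4/4 + sqrt(3)*x^3/3 + x^2/2 + sqrt(3)*x - exp(3*x)/3


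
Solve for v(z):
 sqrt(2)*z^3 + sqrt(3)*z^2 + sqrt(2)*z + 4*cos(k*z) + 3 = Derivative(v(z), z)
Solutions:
 v(z) = C1 + sqrt(2)*z^4/4 + sqrt(3)*z^3/3 + sqrt(2)*z^2/2 + 3*z + 4*sin(k*z)/k


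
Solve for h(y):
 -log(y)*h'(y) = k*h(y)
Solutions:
 h(y) = C1*exp(-k*li(y))


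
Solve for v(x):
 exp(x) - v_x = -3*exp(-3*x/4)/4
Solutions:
 v(x) = C1 + exp(x) - 1/exp(x)^(3/4)


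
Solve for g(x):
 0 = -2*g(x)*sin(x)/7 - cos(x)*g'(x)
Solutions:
 g(x) = C1*cos(x)^(2/7)


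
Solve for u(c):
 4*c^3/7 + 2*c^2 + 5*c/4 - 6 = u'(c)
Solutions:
 u(c) = C1 + c^4/7 + 2*c^3/3 + 5*c^2/8 - 6*c


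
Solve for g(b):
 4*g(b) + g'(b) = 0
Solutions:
 g(b) = C1*exp(-4*b)


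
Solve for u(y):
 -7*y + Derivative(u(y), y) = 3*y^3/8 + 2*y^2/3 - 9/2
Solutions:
 u(y) = C1 + 3*y^4/32 + 2*y^3/9 + 7*y^2/2 - 9*y/2


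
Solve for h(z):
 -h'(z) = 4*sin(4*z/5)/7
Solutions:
 h(z) = C1 + 5*cos(4*z/5)/7


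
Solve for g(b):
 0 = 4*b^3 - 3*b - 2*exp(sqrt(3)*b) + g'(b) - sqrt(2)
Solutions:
 g(b) = C1 - b^4 + 3*b^2/2 + sqrt(2)*b + 2*sqrt(3)*exp(sqrt(3)*b)/3


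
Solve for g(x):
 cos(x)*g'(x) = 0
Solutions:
 g(x) = C1


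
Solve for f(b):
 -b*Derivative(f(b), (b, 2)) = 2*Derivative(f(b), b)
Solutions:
 f(b) = C1 + C2/b


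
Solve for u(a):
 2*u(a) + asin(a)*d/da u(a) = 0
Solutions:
 u(a) = C1*exp(-2*Integral(1/asin(a), a))


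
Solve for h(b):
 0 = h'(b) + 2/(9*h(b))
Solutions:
 h(b) = -sqrt(C1 - 4*b)/3
 h(b) = sqrt(C1 - 4*b)/3


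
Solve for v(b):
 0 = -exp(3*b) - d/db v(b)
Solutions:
 v(b) = C1 - exp(3*b)/3


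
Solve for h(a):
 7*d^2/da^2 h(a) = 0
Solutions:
 h(a) = C1 + C2*a


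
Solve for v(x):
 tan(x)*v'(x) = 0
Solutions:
 v(x) = C1


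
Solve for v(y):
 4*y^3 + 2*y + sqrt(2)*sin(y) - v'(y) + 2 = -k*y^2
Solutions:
 v(y) = C1 + k*y^3/3 + y^4 + y^2 + 2*y - sqrt(2)*cos(y)


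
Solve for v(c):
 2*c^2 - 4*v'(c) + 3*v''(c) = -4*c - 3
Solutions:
 v(c) = C1 + C2*exp(4*c/3) + c^3/6 + 7*c^2/8 + 33*c/16


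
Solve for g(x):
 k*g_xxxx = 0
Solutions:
 g(x) = C1 + C2*x + C3*x^2 + C4*x^3


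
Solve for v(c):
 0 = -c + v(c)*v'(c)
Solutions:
 v(c) = -sqrt(C1 + c^2)
 v(c) = sqrt(C1 + c^2)


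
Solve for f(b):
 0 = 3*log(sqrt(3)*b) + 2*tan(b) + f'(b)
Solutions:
 f(b) = C1 - 3*b*log(b) - 3*b*log(3)/2 + 3*b + 2*log(cos(b))


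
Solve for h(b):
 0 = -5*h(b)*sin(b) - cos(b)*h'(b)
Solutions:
 h(b) = C1*cos(b)^5


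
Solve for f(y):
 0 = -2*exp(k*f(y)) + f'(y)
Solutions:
 f(y) = Piecewise((log(-1/(C1*k + 2*k*y))/k, Ne(k, 0)), (nan, True))
 f(y) = Piecewise((C1 + 2*y, Eq(k, 0)), (nan, True))


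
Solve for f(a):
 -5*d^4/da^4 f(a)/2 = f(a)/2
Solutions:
 f(a) = (C1*sin(sqrt(2)*5^(3/4)*a/10) + C2*cos(sqrt(2)*5^(3/4)*a/10))*exp(-sqrt(2)*5^(3/4)*a/10) + (C3*sin(sqrt(2)*5^(3/4)*a/10) + C4*cos(sqrt(2)*5^(3/4)*a/10))*exp(sqrt(2)*5^(3/4)*a/10)


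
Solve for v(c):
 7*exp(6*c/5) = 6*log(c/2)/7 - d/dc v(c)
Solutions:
 v(c) = C1 + 6*c*log(c)/7 + 6*c*(-1 - log(2))/7 - 35*exp(6*c/5)/6


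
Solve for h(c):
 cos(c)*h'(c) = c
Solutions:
 h(c) = C1 + Integral(c/cos(c), c)


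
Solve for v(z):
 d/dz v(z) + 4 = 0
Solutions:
 v(z) = C1 - 4*z


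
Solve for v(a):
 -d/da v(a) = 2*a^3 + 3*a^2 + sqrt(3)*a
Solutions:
 v(a) = C1 - a^4/2 - a^3 - sqrt(3)*a^2/2


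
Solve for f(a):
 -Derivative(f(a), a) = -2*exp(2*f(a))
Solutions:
 f(a) = log(-sqrt(-1/(C1 + 2*a))) - log(2)/2
 f(a) = log(-1/(C1 + 2*a))/2 - log(2)/2


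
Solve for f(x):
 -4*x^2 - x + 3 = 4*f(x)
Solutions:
 f(x) = -x^2 - x/4 + 3/4


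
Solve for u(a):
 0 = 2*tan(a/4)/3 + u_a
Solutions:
 u(a) = C1 + 8*log(cos(a/4))/3


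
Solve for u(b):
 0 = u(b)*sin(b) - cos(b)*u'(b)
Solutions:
 u(b) = C1/cos(b)


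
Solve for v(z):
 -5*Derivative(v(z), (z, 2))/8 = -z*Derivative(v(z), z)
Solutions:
 v(z) = C1 + C2*erfi(2*sqrt(5)*z/5)


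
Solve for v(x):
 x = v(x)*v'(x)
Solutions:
 v(x) = -sqrt(C1 + x^2)
 v(x) = sqrt(C1 + x^2)


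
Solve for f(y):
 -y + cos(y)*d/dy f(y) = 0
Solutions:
 f(y) = C1 + Integral(y/cos(y), y)


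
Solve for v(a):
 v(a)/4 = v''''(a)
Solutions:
 v(a) = C1*exp(-sqrt(2)*a/2) + C2*exp(sqrt(2)*a/2) + C3*sin(sqrt(2)*a/2) + C4*cos(sqrt(2)*a/2)


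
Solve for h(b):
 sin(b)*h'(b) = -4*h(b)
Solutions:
 h(b) = C1*(cos(b)^2 + 2*cos(b) + 1)/(cos(b)^2 - 2*cos(b) + 1)


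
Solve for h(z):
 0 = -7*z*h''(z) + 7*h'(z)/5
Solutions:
 h(z) = C1 + C2*z^(6/5)


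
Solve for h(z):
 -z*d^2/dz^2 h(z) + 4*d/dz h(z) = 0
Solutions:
 h(z) = C1 + C2*z^5


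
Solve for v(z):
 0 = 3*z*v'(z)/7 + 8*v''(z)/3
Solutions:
 v(z) = C1 + C2*erf(3*sqrt(7)*z/28)


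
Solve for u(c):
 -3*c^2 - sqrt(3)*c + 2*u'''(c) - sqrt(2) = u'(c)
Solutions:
 u(c) = C1 + C2*exp(-sqrt(2)*c/2) + C3*exp(sqrt(2)*c/2) - c^3 - sqrt(3)*c^2/2 - 12*c - sqrt(2)*c


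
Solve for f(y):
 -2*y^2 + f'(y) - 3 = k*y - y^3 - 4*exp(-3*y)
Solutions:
 f(y) = C1 + k*y^2/2 - y^4/4 + 2*y^3/3 + 3*y + 4*exp(-3*y)/3


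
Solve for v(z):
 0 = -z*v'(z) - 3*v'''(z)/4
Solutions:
 v(z) = C1 + Integral(C2*airyai(-6^(2/3)*z/3) + C3*airybi(-6^(2/3)*z/3), z)


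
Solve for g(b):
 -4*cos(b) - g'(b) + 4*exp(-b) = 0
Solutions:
 g(b) = C1 - 4*sin(b) - 4*exp(-b)


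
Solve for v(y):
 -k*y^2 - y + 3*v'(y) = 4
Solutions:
 v(y) = C1 + k*y^3/9 + y^2/6 + 4*y/3


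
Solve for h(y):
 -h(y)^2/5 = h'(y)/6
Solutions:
 h(y) = 5/(C1 + 6*y)


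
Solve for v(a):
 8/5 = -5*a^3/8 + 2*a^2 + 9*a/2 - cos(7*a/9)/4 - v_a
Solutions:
 v(a) = C1 - 5*a^4/32 + 2*a^3/3 + 9*a^2/4 - 8*a/5 - 9*sin(7*a/9)/28


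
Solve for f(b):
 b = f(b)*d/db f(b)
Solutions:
 f(b) = -sqrt(C1 + b^2)
 f(b) = sqrt(C1 + b^2)


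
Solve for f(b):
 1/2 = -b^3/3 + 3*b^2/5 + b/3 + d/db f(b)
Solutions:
 f(b) = C1 + b^4/12 - b^3/5 - b^2/6 + b/2


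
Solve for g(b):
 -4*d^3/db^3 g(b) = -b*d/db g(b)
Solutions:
 g(b) = C1 + Integral(C2*airyai(2^(1/3)*b/2) + C3*airybi(2^(1/3)*b/2), b)


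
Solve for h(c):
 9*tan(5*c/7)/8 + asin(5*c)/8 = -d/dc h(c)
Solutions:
 h(c) = C1 - c*asin(5*c)/8 - sqrt(1 - 25*c^2)/40 + 63*log(cos(5*c/7))/40


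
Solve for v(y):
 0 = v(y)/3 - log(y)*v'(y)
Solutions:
 v(y) = C1*exp(li(y)/3)


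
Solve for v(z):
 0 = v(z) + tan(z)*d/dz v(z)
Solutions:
 v(z) = C1/sin(z)


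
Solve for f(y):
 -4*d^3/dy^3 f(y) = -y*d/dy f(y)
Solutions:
 f(y) = C1 + Integral(C2*airyai(2^(1/3)*y/2) + C3*airybi(2^(1/3)*y/2), y)


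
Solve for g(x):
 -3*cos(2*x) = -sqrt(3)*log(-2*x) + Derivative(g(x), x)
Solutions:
 g(x) = C1 + sqrt(3)*x*(log(-x) - 1) + sqrt(3)*x*log(2) - 3*sin(2*x)/2


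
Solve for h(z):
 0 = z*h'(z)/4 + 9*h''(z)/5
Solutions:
 h(z) = C1 + C2*erf(sqrt(10)*z/12)


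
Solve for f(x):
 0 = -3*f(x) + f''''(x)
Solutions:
 f(x) = C1*exp(-3^(1/4)*x) + C2*exp(3^(1/4)*x) + C3*sin(3^(1/4)*x) + C4*cos(3^(1/4)*x)


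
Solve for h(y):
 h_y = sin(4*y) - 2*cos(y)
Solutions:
 h(y) = C1 - 2*sin(y) - cos(4*y)/4


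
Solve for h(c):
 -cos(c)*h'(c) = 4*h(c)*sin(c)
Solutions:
 h(c) = C1*cos(c)^4


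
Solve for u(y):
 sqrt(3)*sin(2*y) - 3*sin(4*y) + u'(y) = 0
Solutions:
 u(y) = C1 + sqrt(3)*cos(2*y)/2 - 3*cos(4*y)/4


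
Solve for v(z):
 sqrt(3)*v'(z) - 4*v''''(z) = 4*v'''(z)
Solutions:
 v(z) = C1 + C2*exp(-z*(4/(-8 + sqrt(-64 + (8 - 27*sqrt(3))^2) + 27*sqrt(3))^(1/3) + 4 + (-8 + sqrt(-64 + (8 - 27*sqrt(3))^2) + 27*sqrt(3))^(1/3))/12)*sin(sqrt(3)*z*(-(-8 + sqrt(-64 + (8 - 27*sqrt(3))^2) + 27*sqrt(3))^(1/3) + 4/(-8 + sqrt(-64 + (8 - 27*sqrt(3))^2) + 27*sqrt(3))^(1/3))/12) + C3*exp(-z*(4/(-8 + sqrt(-64 + (8 - 27*sqrt(3))^2) + 27*sqrt(3))^(1/3) + 4 + (-8 + sqrt(-64 + (8 - 27*sqrt(3))^2) + 27*sqrt(3))^(1/3))/12)*cos(sqrt(3)*z*(-(-8 + sqrt(-64 + (8 - 27*sqrt(3))^2) + 27*sqrt(3))^(1/3) + 4/(-8 + sqrt(-64 + (8 - 27*sqrt(3))^2) + 27*sqrt(3))^(1/3))/12) + C4*exp(z*(-2 + 4/(-8 + sqrt(-64 + (8 - 27*sqrt(3))^2) + 27*sqrt(3))^(1/3) + (-8 + sqrt(-64 + (8 - 27*sqrt(3))^2) + 27*sqrt(3))^(1/3))/6)


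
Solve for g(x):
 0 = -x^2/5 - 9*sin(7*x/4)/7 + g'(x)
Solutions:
 g(x) = C1 + x^3/15 - 36*cos(7*x/4)/49


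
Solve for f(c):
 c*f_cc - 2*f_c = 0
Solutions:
 f(c) = C1 + C2*c^3


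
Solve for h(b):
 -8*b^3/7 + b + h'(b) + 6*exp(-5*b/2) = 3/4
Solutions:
 h(b) = C1 + 2*b^4/7 - b^2/2 + 3*b/4 + 12*exp(-5*b/2)/5


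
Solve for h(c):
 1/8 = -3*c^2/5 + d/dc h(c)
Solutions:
 h(c) = C1 + c^3/5 + c/8


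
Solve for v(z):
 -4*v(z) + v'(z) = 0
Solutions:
 v(z) = C1*exp(4*z)


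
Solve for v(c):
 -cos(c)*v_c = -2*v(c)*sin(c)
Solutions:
 v(c) = C1/cos(c)^2


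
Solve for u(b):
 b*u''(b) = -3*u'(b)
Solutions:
 u(b) = C1 + C2/b^2


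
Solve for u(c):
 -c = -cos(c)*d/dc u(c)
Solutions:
 u(c) = C1 + Integral(c/cos(c), c)


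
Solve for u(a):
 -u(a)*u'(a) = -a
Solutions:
 u(a) = -sqrt(C1 + a^2)
 u(a) = sqrt(C1 + a^2)


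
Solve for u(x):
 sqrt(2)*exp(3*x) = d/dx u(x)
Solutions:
 u(x) = C1 + sqrt(2)*exp(3*x)/3


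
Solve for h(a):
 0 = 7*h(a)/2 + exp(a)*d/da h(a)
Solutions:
 h(a) = C1*exp(7*exp(-a)/2)


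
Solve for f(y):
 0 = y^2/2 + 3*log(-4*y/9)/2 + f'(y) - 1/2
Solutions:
 f(y) = C1 - y^3/6 - 3*y*log(-y)/2 + y*(-3*log(2) + 2 + 3*log(3))


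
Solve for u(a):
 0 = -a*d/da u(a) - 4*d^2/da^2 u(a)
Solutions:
 u(a) = C1 + C2*erf(sqrt(2)*a/4)


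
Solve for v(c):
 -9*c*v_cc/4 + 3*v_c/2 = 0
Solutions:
 v(c) = C1 + C2*c^(5/3)


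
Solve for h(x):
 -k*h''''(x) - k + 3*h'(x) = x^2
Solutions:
 h(x) = C1 + C2*exp(3^(1/3)*x*(1/k)^(1/3)) + C3*exp(x*(-3^(1/3) + 3^(5/6)*I)*(1/k)^(1/3)/2) + C4*exp(-x*(3^(1/3) + 3^(5/6)*I)*(1/k)^(1/3)/2) + k*x/3 + x^3/9


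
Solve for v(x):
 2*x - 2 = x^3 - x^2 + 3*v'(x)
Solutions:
 v(x) = C1 - x^4/12 + x^3/9 + x^2/3 - 2*x/3


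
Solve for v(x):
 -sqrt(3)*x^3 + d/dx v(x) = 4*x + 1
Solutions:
 v(x) = C1 + sqrt(3)*x^4/4 + 2*x^2 + x


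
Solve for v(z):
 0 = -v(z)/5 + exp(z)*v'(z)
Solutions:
 v(z) = C1*exp(-exp(-z)/5)


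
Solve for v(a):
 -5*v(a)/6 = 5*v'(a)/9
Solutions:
 v(a) = C1*exp(-3*a/2)


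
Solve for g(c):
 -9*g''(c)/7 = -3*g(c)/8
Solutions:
 g(c) = C1*exp(-sqrt(42)*c/12) + C2*exp(sqrt(42)*c/12)


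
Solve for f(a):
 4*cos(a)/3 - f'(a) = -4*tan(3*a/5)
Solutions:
 f(a) = C1 - 20*log(cos(3*a/5))/3 + 4*sin(a)/3


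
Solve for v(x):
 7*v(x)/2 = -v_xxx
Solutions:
 v(x) = C3*exp(-2^(2/3)*7^(1/3)*x/2) + (C1*sin(2^(2/3)*sqrt(3)*7^(1/3)*x/4) + C2*cos(2^(2/3)*sqrt(3)*7^(1/3)*x/4))*exp(2^(2/3)*7^(1/3)*x/4)


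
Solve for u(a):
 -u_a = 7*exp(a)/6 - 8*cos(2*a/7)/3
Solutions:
 u(a) = C1 - 7*exp(a)/6 + 28*sin(2*a/7)/3


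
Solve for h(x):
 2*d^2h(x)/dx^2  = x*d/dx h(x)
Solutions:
 h(x) = C1 + C2*erfi(x/2)


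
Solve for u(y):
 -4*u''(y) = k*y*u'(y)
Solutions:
 u(y) = Piecewise((-sqrt(2)*sqrt(pi)*C1*erf(sqrt(2)*sqrt(k)*y/4)/sqrt(k) - C2, (k > 0) | (k < 0)), (-C1*y - C2, True))


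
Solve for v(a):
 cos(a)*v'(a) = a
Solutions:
 v(a) = C1 + Integral(a/cos(a), a)


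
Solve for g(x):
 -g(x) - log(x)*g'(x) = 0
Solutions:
 g(x) = C1*exp(-li(x))


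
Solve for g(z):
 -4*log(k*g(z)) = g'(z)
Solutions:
 li(k*g(z))/k = C1 - 4*z


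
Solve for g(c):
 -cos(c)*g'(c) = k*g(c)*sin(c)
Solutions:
 g(c) = C1*exp(k*log(cos(c)))


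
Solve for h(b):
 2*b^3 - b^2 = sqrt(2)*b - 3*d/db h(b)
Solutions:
 h(b) = C1 - b^4/6 + b^3/9 + sqrt(2)*b^2/6


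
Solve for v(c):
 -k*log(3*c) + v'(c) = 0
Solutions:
 v(c) = C1 + c*k*log(c) - c*k + c*k*log(3)


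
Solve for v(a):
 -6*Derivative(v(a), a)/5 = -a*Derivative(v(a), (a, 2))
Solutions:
 v(a) = C1 + C2*a^(11/5)


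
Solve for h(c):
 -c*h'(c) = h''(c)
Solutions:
 h(c) = C1 + C2*erf(sqrt(2)*c/2)


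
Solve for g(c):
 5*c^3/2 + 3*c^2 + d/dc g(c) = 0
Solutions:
 g(c) = C1 - 5*c^4/8 - c^3


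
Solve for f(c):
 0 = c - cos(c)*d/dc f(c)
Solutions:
 f(c) = C1 + Integral(c/cos(c), c)


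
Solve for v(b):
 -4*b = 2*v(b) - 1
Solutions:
 v(b) = 1/2 - 2*b


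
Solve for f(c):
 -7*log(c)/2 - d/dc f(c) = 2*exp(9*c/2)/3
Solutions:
 f(c) = C1 - 7*c*log(c)/2 + 7*c/2 - 4*exp(9*c/2)/27


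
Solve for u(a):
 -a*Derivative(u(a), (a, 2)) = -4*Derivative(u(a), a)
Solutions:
 u(a) = C1 + C2*a^5


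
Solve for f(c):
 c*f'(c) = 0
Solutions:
 f(c) = C1


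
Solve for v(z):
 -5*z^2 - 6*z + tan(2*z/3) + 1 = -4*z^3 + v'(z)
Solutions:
 v(z) = C1 + z^4 - 5*z^3/3 - 3*z^2 + z - 3*log(cos(2*z/3))/2


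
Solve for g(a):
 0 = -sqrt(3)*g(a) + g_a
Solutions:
 g(a) = C1*exp(sqrt(3)*a)


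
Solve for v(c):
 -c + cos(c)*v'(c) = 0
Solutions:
 v(c) = C1 + Integral(c/cos(c), c)


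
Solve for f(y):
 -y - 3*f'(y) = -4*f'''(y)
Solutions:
 f(y) = C1 + C2*exp(-sqrt(3)*y/2) + C3*exp(sqrt(3)*y/2) - y^2/6


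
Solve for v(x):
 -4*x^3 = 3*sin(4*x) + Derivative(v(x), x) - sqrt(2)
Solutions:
 v(x) = C1 - x^4 + sqrt(2)*x + 3*cos(4*x)/4


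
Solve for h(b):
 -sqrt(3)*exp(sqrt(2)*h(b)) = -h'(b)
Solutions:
 h(b) = sqrt(2)*(2*log(-1/(C1 + sqrt(3)*b)) - log(2))/4


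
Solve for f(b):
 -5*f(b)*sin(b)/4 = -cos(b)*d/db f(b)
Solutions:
 f(b) = C1/cos(b)^(5/4)


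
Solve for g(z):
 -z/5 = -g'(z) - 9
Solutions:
 g(z) = C1 + z^2/10 - 9*z


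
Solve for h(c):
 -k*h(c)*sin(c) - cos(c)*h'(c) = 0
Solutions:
 h(c) = C1*exp(k*log(cos(c)))


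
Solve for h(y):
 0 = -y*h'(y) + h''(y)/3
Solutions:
 h(y) = C1 + C2*erfi(sqrt(6)*y/2)


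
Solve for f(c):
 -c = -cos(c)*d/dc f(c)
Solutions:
 f(c) = C1 + Integral(c/cos(c), c)


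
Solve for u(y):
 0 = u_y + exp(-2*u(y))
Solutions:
 u(y) = log(-sqrt(C1 - 2*y))
 u(y) = log(C1 - 2*y)/2


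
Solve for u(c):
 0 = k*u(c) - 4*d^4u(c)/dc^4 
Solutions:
 u(c) = C1*exp(-sqrt(2)*c*k^(1/4)/2) + C2*exp(sqrt(2)*c*k^(1/4)/2) + C3*exp(-sqrt(2)*I*c*k^(1/4)/2) + C4*exp(sqrt(2)*I*c*k^(1/4)/2)


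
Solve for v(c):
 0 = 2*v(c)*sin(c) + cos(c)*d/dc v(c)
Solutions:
 v(c) = C1*cos(c)^2


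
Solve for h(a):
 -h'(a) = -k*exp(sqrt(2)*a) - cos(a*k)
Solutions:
 h(a) = C1 + sqrt(2)*k*exp(sqrt(2)*a)/2 + sin(a*k)/k


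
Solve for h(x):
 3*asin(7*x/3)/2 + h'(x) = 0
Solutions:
 h(x) = C1 - 3*x*asin(7*x/3)/2 - 3*sqrt(9 - 49*x^2)/14


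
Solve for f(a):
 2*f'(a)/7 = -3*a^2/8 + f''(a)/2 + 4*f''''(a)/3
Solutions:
 f(a) = C1 + C2*exp(a*(-98^(1/3)*(24 + sqrt(674))^(1/3) + 7*28^(1/3)/(24 + sqrt(674))^(1/3))/56)*sin(sqrt(3)*a*(7*28^(1/3)/(24 + sqrt(674))^(1/3) + 98^(1/3)*(24 + sqrt(674))^(1/3))/56) + C3*exp(a*(-98^(1/3)*(24 + sqrt(674))^(1/3) + 7*28^(1/3)/(24 + sqrt(674))^(1/3))/56)*cos(sqrt(3)*a*(7*28^(1/3)/(24 + sqrt(674))^(1/3) + 98^(1/3)*(24 + sqrt(674))^(1/3))/56) + C4*exp(-a*(-98^(1/3)*(24 + sqrt(674))^(1/3) + 7*28^(1/3)/(24 + sqrt(674))^(1/3))/28) - 7*a^3/16 - 147*a^2/64 - 1029*a/128


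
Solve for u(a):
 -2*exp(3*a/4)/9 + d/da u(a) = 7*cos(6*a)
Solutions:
 u(a) = C1 + 8*exp(3*a/4)/27 + 7*sin(6*a)/6


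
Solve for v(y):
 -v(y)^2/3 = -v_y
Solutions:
 v(y) = -3/(C1 + y)


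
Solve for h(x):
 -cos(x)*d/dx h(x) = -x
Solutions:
 h(x) = C1 + Integral(x/cos(x), x)


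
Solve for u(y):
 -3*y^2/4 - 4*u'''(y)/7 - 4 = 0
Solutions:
 u(y) = C1 + C2*y + C3*y^2 - 7*y^5/320 - 7*y^3/6


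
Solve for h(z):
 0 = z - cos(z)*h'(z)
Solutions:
 h(z) = C1 + Integral(z/cos(z), z)


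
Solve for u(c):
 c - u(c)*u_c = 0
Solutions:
 u(c) = -sqrt(C1 + c^2)
 u(c) = sqrt(C1 + c^2)


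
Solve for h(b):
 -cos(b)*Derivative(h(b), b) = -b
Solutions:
 h(b) = C1 + Integral(b/cos(b), b)


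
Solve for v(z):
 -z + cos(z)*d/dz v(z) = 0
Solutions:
 v(z) = C1 + Integral(z/cos(z), z)


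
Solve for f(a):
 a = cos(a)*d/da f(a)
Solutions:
 f(a) = C1 + Integral(a/cos(a), a)


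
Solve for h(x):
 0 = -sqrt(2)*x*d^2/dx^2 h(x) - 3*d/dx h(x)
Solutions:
 h(x) = C1 + C2*x^(1 - 3*sqrt(2)/2)


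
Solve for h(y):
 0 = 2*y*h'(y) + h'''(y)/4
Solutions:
 h(y) = C1 + Integral(C2*airyai(-2*y) + C3*airybi(-2*y), y)


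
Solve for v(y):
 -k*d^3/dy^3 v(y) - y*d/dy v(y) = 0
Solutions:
 v(y) = C1 + Integral(C2*airyai(y*(-1/k)^(1/3)) + C3*airybi(y*(-1/k)^(1/3)), y)


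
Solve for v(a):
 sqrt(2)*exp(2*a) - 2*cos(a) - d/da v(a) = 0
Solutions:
 v(a) = C1 + sqrt(2)*exp(2*a)/2 - 2*sin(a)


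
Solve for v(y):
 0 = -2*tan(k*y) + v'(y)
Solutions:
 v(y) = C1 + 2*Piecewise((-log(cos(k*y))/k, Ne(k, 0)), (0, True))


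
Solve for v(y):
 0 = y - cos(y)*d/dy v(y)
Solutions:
 v(y) = C1 + Integral(y/cos(y), y)


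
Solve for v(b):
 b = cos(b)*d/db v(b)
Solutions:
 v(b) = C1 + Integral(b/cos(b), b)


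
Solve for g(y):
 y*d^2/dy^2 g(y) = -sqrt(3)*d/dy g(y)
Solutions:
 g(y) = C1 + C2*y^(1 - sqrt(3))


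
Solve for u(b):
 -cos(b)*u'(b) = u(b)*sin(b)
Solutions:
 u(b) = C1*cos(b)


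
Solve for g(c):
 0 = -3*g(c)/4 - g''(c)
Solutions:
 g(c) = C1*sin(sqrt(3)*c/2) + C2*cos(sqrt(3)*c/2)


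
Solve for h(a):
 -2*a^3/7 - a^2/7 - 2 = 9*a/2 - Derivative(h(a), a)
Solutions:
 h(a) = C1 + a^4/14 + a^3/21 + 9*a^2/4 + 2*a


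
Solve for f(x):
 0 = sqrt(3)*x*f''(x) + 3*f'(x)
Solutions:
 f(x) = C1 + C2*x^(1 - sqrt(3))


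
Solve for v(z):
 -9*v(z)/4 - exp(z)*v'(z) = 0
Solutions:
 v(z) = C1*exp(9*exp(-z)/4)


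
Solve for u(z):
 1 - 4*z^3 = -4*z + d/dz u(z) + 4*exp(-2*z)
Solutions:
 u(z) = C1 - z^4 + 2*z^2 + z + 2*exp(-2*z)


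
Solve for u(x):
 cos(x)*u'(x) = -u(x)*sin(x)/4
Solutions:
 u(x) = C1*cos(x)^(1/4)


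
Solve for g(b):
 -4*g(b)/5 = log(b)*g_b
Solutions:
 g(b) = C1*exp(-4*li(b)/5)


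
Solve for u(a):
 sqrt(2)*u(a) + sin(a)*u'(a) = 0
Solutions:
 u(a) = C1*(cos(a) + 1)^(sqrt(2)/2)/(cos(a) - 1)^(sqrt(2)/2)


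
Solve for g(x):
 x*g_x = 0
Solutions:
 g(x) = C1


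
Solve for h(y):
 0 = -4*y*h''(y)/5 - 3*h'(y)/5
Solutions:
 h(y) = C1 + C2*y^(1/4)


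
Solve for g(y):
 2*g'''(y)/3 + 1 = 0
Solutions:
 g(y) = C1 + C2*y + C3*y^2 - y^3/4


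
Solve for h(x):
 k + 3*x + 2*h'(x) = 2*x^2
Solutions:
 h(x) = C1 - k*x/2 + x^3/3 - 3*x^2/4


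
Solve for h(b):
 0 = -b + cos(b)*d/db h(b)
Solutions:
 h(b) = C1 + Integral(b/cos(b), b)


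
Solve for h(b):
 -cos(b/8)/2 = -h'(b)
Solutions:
 h(b) = C1 + 4*sin(b/8)


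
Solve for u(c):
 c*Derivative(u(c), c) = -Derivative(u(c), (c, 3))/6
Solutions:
 u(c) = C1 + Integral(C2*airyai(-6^(1/3)*c) + C3*airybi(-6^(1/3)*c), c)


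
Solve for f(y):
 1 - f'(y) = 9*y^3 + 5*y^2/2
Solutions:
 f(y) = C1 - 9*y^4/4 - 5*y^3/6 + y


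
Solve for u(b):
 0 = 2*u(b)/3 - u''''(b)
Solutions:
 u(b) = C1*exp(-2^(1/4)*3^(3/4)*b/3) + C2*exp(2^(1/4)*3^(3/4)*b/3) + C3*sin(2^(1/4)*3^(3/4)*b/3) + C4*cos(2^(1/4)*3^(3/4)*b/3)


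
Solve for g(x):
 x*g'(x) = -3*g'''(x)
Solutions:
 g(x) = C1 + Integral(C2*airyai(-3^(2/3)*x/3) + C3*airybi(-3^(2/3)*x/3), x)


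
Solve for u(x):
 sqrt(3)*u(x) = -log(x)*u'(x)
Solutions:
 u(x) = C1*exp(-sqrt(3)*li(x))


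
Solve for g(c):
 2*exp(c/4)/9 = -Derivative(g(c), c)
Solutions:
 g(c) = C1 - 8*exp(c/4)/9


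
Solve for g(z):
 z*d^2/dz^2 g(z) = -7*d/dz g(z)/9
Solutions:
 g(z) = C1 + C2*z^(2/9)


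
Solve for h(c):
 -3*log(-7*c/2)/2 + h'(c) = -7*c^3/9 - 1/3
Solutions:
 h(c) = C1 - 7*c^4/36 + 3*c*log(-c)/2 + c*(-11 - 9*log(2) + 9*log(7))/6


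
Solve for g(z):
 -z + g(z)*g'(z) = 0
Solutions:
 g(z) = -sqrt(C1 + z^2)
 g(z) = sqrt(C1 + z^2)


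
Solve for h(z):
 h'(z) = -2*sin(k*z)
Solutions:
 h(z) = C1 + 2*cos(k*z)/k


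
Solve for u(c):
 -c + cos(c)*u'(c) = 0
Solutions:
 u(c) = C1 + Integral(c/cos(c), c)


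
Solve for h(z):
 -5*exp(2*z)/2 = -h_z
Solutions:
 h(z) = C1 + 5*exp(2*z)/4


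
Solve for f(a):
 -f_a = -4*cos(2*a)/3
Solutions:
 f(a) = C1 + 2*sin(2*a)/3


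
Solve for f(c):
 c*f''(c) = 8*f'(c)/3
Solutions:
 f(c) = C1 + C2*c^(11/3)


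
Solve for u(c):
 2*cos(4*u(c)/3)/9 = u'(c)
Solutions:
 -2*c/9 - 3*log(sin(4*u(c)/3) - 1)/8 + 3*log(sin(4*u(c)/3) + 1)/8 = C1


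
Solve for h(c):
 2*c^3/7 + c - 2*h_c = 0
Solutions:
 h(c) = C1 + c^4/28 + c^2/4


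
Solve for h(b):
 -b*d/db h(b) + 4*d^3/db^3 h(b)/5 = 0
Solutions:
 h(b) = C1 + Integral(C2*airyai(10^(1/3)*b/2) + C3*airybi(10^(1/3)*b/2), b)


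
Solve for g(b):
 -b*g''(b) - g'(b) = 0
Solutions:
 g(b) = C1 + C2*log(b)


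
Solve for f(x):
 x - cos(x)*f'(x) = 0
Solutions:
 f(x) = C1 + Integral(x/cos(x), x)


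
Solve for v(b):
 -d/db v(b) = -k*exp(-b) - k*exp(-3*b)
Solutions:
 v(b) = C1 - k*exp(-b) - k*exp(-3*b)/3


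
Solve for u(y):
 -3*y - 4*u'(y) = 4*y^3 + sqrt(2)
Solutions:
 u(y) = C1 - y^4/4 - 3*y^2/8 - sqrt(2)*y/4


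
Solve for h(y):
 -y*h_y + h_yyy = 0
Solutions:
 h(y) = C1 + Integral(C2*airyai(y) + C3*airybi(y), y)


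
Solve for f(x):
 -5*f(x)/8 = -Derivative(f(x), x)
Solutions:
 f(x) = C1*exp(5*x/8)


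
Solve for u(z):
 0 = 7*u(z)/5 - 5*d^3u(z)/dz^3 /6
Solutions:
 u(z) = C3*exp(210^(1/3)*z/5) + (C1*sin(3^(5/6)*70^(1/3)*z/10) + C2*cos(3^(5/6)*70^(1/3)*z/10))*exp(-210^(1/3)*z/10)


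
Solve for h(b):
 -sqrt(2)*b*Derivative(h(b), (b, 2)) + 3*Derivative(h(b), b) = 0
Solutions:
 h(b) = C1 + C2*b^(1 + 3*sqrt(2)/2)


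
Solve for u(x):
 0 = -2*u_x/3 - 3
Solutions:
 u(x) = C1 - 9*x/2


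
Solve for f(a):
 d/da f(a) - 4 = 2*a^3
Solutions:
 f(a) = C1 + a^4/2 + 4*a


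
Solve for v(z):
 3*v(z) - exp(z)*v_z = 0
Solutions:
 v(z) = C1*exp(-3*exp(-z))


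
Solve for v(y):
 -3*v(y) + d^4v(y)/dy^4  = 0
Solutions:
 v(y) = C1*exp(-3^(1/4)*y) + C2*exp(3^(1/4)*y) + C3*sin(3^(1/4)*y) + C4*cos(3^(1/4)*y)


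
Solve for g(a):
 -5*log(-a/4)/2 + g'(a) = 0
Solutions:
 g(a) = C1 + 5*a*log(-a)/2 + a*(-5*log(2) - 5/2)


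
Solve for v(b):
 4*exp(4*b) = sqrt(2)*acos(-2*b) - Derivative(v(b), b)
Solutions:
 v(b) = C1 + sqrt(2)*(b*acos(-2*b) + sqrt(1 - 4*b^2)/2) - exp(4*b)


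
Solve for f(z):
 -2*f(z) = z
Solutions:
 f(z) = -z/2


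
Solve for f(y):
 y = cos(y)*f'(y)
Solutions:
 f(y) = C1 + Integral(y/cos(y), y)


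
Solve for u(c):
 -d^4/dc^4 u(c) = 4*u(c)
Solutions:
 u(c) = (C1*sin(c) + C2*cos(c))*exp(-c) + (C3*sin(c) + C4*cos(c))*exp(c)


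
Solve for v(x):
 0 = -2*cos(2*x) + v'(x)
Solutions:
 v(x) = C1 + sin(2*x)


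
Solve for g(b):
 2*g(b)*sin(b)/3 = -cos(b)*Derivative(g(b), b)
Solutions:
 g(b) = C1*cos(b)^(2/3)


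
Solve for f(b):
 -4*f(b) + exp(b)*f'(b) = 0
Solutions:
 f(b) = C1*exp(-4*exp(-b))


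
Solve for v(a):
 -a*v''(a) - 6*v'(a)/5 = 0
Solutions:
 v(a) = C1 + C2/a^(1/5)


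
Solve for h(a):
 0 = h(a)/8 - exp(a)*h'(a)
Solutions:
 h(a) = C1*exp(-exp(-a)/8)


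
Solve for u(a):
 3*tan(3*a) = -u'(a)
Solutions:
 u(a) = C1 + log(cos(3*a))


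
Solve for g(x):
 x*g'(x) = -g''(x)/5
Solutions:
 g(x) = C1 + C2*erf(sqrt(10)*x/2)


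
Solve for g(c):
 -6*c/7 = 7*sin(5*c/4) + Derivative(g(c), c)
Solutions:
 g(c) = C1 - 3*c^2/7 + 28*cos(5*c/4)/5


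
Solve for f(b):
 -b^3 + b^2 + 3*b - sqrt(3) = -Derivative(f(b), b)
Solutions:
 f(b) = C1 + b^4/4 - b^3/3 - 3*b^2/2 + sqrt(3)*b


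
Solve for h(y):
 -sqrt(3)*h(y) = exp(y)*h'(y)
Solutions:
 h(y) = C1*exp(sqrt(3)*exp(-y))


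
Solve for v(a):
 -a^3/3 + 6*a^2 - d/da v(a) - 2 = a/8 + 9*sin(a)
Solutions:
 v(a) = C1 - a^4/12 + 2*a^3 - a^2/16 - 2*a + 9*cos(a)


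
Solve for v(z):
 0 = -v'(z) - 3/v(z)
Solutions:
 v(z) = -sqrt(C1 - 6*z)
 v(z) = sqrt(C1 - 6*z)


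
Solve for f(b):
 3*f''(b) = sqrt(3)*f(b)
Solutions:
 f(b) = C1*exp(-3^(3/4)*b/3) + C2*exp(3^(3/4)*b/3)


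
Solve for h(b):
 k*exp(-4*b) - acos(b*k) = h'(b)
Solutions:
 h(b) = C1 - Piecewise((b*acos(b*k) + k*exp(-4*b)/4 - sqrt(-b^2*k^2 + 1)/k, Ne(k, 0)), (pi*b/2, True))


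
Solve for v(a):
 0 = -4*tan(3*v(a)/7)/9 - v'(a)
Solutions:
 v(a) = -7*asin(C1*exp(-4*a/21))/3 + 7*pi/3
 v(a) = 7*asin(C1*exp(-4*a/21))/3


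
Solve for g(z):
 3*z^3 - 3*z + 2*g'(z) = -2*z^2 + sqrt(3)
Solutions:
 g(z) = C1 - 3*z^4/8 - z^3/3 + 3*z^2/4 + sqrt(3)*z/2


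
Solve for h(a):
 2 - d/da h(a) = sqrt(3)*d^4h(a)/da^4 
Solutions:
 h(a) = C1 + C4*exp(-3^(5/6)*a/3) + 2*a + (C2*sin(3^(1/3)*a/2) + C3*cos(3^(1/3)*a/2))*exp(3^(5/6)*a/6)


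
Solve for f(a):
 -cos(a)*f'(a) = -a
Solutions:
 f(a) = C1 + Integral(a/cos(a), a)


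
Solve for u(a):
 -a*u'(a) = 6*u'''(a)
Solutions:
 u(a) = C1 + Integral(C2*airyai(-6^(2/3)*a/6) + C3*airybi(-6^(2/3)*a/6), a)


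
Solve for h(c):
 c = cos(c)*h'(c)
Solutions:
 h(c) = C1 + Integral(c/cos(c), c)


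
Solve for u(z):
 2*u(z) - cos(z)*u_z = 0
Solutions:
 u(z) = C1*(sin(z) + 1)/(sin(z) - 1)


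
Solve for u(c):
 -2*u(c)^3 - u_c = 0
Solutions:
 u(c) = -sqrt(2)*sqrt(-1/(C1 - 2*c))/2
 u(c) = sqrt(2)*sqrt(-1/(C1 - 2*c))/2


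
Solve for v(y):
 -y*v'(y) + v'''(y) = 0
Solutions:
 v(y) = C1 + Integral(C2*airyai(y) + C3*airybi(y), y)


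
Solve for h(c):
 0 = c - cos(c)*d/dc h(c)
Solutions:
 h(c) = C1 + Integral(c/cos(c), c)


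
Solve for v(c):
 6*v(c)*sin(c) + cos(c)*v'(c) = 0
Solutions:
 v(c) = C1*cos(c)^6


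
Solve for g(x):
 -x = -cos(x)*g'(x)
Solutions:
 g(x) = C1 + Integral(x/cos(x), x)


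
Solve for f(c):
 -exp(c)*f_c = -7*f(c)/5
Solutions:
 f(c) = C1*exp(-7*exp(-c)/5)


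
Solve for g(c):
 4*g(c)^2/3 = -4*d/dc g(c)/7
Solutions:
 g(c) = 3/(C1 + 7*c)


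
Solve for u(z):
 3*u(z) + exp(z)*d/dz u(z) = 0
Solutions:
 u(z) = C1*exp(3*exp(-z))


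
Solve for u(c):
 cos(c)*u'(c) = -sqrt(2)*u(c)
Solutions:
 u(c) = C1*(sin(c) - 1)^(sqrt(2)/2)/(sin(c) + 1)^(sqrt(2)/2)


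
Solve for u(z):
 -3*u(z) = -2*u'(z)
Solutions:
 u(z) = C1*exp(3*z/2)


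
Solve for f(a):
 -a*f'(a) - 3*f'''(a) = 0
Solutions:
 f(a) = C1 + Integral(C2*airyai(-3^(2/3)*a/3) + C3*airybi(-3^(2/3)*a/3), a)


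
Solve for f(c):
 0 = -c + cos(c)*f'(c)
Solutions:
 f(c) = C1 + Integral(c/cos(c), c)


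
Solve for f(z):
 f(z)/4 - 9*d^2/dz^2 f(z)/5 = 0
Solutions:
 f(z) = C1*exp(-sqrt(5)*z/6) + C2*exp(sqrt(5)*z/6)


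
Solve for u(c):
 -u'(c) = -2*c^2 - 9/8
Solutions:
 u(c) = C1 + 2*c^3/3 + 9*c/8


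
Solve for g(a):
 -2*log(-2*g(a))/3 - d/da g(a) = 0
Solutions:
 3*Integral(1/(log(-_y) + log(2)), (_y, g(a)))/2 = C1 - a


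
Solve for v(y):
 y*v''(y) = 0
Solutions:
 v(y) = C1 + C2*y


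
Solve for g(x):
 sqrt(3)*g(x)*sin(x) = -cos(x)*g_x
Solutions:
 g(x) = C1*cos(x)^(sqrt(3))


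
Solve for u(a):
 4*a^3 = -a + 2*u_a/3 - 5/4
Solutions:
 u(a) = C1 + 3*a^4/2 + 3*a^2/4 + 15*a/8


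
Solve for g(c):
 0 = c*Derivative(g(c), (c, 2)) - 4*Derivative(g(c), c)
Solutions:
 g(c) = C1 + C2*c^5


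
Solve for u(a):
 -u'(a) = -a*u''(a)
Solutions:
 u(a) = C1 + C2*a^2
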